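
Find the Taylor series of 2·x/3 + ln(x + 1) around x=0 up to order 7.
x^7/7 - x^6/6 + x^5/5 - x^4/4 + x^3/3 - x^2/2 + 5·x/3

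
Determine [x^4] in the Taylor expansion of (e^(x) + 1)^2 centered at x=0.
Expand to order 4: (e^(x) + 1)^2 = 3·x^4/4 + 5·x^3/3 + 3·x^2 + 4·x + 4 + O(x^5).
The coefficient of x^4 is 3/4.

Final answer: 3/4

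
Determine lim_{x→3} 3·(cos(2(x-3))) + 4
Direct substitution at x = 3 gives 7.

Final answer: 7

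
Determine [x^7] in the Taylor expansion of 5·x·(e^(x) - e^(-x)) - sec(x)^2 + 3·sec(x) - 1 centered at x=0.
Expand to order 7: 5·x·(e^(x) - e^(-x)) - sec(x)^2 + 3·sec(x) - 1 = -29·x^6/720 + 13·x^4/8 + 21·x^2/2 + 1 + O(x^8).
The coefficient of x^7 is 0.

Final answer: 0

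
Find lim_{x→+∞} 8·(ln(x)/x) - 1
Evaluate the dominant behaviour as x → +∞; each term tends to a finite value or vanishes.
Limit = -1.

Final answer: -1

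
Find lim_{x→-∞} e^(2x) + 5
Evaluate the dominant behaviour as x → -∞; each term tends to a finite value or vanishes.
Limit = 5.

Final answer: 5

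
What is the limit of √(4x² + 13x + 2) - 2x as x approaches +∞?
As x → +∞: multiply by the conjugate to get (13x+2)/(√(4x²+13x+2)+2x); the denominator ~ 4x, so the limit is 13/4.
Limit = 13/4.

Final answer: 13/4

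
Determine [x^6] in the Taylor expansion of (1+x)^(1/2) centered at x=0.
Expand to order 6: (1+x)^(1/2) = -21·x^6/1024 + 7·x^5/256 - 5·x^4/128 + x^3/16 - x^2/8 + x/2 + 1 + O(x^7).
The coefficient of x^6 is -21/1024.

Final answer: -21/1024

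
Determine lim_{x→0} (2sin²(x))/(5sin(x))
Both numerator and denominator → 0 as x → 0; this is a 0/0 indeterminate form.
Expand each to leading order near x = 0: numerator ~ 2·x^2, denominator ~ 5·x.
The limit of the ratio is 0.

Final answer: 0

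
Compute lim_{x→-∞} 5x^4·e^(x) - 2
The product is a 0·∞ indeterminate form at x → -∞.
Rewrite the product as 5x^4 / e^(-x) (an ∞/∞ form) and apply L'Hôpital, or use the standard hierarchy e^(|x|) ≫ |x^4| as x → -∞.
The indeterminate product → 0, so the limit = -2.

Final answer: -2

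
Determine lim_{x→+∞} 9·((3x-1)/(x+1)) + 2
Evaluate the dominant behaviour as x → +∞; each term tends to a finite value or vanishes.
Limit = 29.

Final answer: 29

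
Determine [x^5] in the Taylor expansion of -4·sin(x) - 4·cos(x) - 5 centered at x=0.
Expand to order 5: -4·sin(x) - 4·cos(x) - 5 = -x^5/30 - x^4/6 + 2·x^3/3 + 2·x^2 - 4·x - 9 + O(x^6).
The coefficient of x^5 is -1/30.

Final answer: -1/30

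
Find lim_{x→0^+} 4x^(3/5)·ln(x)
This is a 0·∞ indeterminate form at x → 0⁺.
Rewrite the product as 4·ln(x) / x^(-3/5) and apply L'Hôpital, or use the standard hierarchy x^(-3/5) ≫ |ln x| as x → 0⁺.
The indeterminate product → 0, so the limit = 0.

Final answer: 0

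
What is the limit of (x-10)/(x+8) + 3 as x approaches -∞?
Evaluate the dominant behaviour as x → -∞; each term tends to a finite value or vanishes.
Limit = 4.

Final answer: 4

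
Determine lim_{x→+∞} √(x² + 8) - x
This is an ∞ − ∞ indeterminate form.
Multiply and divide by the conjugate √(x²+8) + x; the x² terms cancel, leaving 8/(√(x²+8)+x) → 0.
Limit = 0.

Final answer: 0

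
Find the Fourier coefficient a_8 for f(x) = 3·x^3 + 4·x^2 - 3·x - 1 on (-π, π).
a_8 = (1/π) ∫_{-π}^{π} f(x)·cos(8x) dx.
Evaluate the integral (use parity and integration by parts as needed): a_8 = 1/4.

Final answer: 1/4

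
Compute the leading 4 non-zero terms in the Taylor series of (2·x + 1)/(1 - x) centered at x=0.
3·x^3 + 3·x^2 + 3·x + 1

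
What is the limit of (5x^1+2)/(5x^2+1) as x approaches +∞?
This is an ∞/∞ indeterminate form as x → +∞.
Divide numerator and denominator by x^2 and let the lower-order terms vanish; the numerator's degree 1 is below the denominator's degree 2, so the quotient → 0.
Limit = 0.

Final answer: 0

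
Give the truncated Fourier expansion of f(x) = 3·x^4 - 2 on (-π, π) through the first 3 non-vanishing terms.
(144 - 24·π^2)·cos(x) + (-9 + 6·π^2)·cos(2·x) - 2 + 3·π^4/5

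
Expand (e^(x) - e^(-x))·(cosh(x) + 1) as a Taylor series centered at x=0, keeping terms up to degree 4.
5·x^3/3 + 4·x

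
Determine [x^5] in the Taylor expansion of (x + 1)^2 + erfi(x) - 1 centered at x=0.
Expand to order 5: (x + 1)^2 + erfi(x) - 1 = x^5/(5·√(π)) + 2·x^3/(3·√(π)) + x^2 + x·(2/√(π) + 2) + O(x^6).
The coefficient of x^5 is 1/(5·√(π)).

Final answer: 1/(5·√(π))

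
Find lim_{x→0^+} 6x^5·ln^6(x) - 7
The product is a 0·∞ indeterminate form at x → 0⁺.
Rewrite the product as 6·ln^6(x) / x^(-5) and apply L'Hôpital, or use the standard hierarchy x^(-5) ≫ |ln x|^6 as x → 0⁺.
The indeterminate product → 0, so the limit = -7.

Final answer: -7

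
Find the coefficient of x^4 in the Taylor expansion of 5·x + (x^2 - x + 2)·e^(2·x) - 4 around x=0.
Expand to order 4: 5·x + (x^2 - x + 2)·e^(2·x) - 4 = 2·x^4 + 8·x^3/3 + 3·x^2 + 8·x - 2 + O(x^5).
The coefficient of x^4 is 2.

Final answer: 2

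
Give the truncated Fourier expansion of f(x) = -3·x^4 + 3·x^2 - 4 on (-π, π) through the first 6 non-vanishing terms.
(-156 + 24·π^2)·cos(x) + (12 - 6·π^2)·cos(2·x) + (-28/9 + 8·π^2/3)·cos(3·x) + (21/16 - 3·π^2/2)·cos(4·x) + (-444/625 + 24·π^2/25)·cos(5·x) - 3·π^4/5 - 4 + π^2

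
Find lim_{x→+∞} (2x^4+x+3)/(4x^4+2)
This is an ∞/∞ indeterminate form as x → +∞.
Divide numerator and denominator by x^4 and let the lower-order terms vanish; the leading terms give 2/4 = 1/2.
Limit = 1/2.

Final answer: 1/2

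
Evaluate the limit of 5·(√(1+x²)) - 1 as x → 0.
Direct substitution at x = 0 gives 4.

Final answer: 4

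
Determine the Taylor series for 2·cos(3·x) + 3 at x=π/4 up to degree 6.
-√(2) + 3 - 3·√(2)·(x - π/4) + 9·√(2)·(x - π/4)^2/2 + 9·√(2)·(x - π/4)^3/2 - 27·√(2)·(x - π/4)^4/8 - 81·√(2)·(x - π/4)^5/40 + 81·√(2)·(x - π/4)^6/80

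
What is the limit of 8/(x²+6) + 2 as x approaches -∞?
Evaluate the dominant behaviour as x → -∞; each term tends to a finite value or vanishes.
Limit = 2.

Final answer: 2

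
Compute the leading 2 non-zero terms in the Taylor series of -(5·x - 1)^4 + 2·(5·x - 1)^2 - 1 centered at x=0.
500·x^3 - 100·x^2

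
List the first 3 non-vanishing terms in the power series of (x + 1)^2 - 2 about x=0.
x^2 + 2·x - 1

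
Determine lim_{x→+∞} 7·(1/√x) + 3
Evaluate the dominant behaviour as x → +∞; each term tends to a finite value or vanishes.
Limit = 3.

Final answer: 3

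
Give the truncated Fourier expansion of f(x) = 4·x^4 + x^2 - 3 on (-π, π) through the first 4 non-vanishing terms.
(188 - 32·π^2)·cos(x) + (-11 + 8·π^2)·cos(2·x) + (52/27 - 32·π^2/9)·cos(3·x) - 3 + π^2/3 + 4·π^4/5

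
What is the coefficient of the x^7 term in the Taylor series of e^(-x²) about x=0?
Expand to order 7: e^(-x²) = -x^6/6 + x^4/2 - x^2 + 1 + O(x^8).
The coefficient of x^7 is 0.

Final answer: 0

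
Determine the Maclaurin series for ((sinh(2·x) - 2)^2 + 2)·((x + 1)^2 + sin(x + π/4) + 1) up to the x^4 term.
x^4·(4 - 5·√(2)/24) + x^3·(-32/3 + 5·√(2)/6) + x^2·(-7·√(2)/2 - 2) + x·(-4 - √(2)) + 3·√(2) + 12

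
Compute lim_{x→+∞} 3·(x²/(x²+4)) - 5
Evaluate the dominant behaviour as x → +∞; each term tends to a finite value or vanishes.
Limit = -2.

Final answer: -2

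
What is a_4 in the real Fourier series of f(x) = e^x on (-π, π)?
a_4 = (1/π) ∫_{-π}^{π} f(x)·cos(4x) dx.
Evaluate the integral (use parity and integration by parts as needed): a_4 = (-1 + e^(2·π))·e^(-π)/(17·π).

Final answer: (-1 + e^(2·π))·e^(-π)/(17·π)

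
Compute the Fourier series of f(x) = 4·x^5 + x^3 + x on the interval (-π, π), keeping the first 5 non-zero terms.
(-158·π^2 + 8·π^4 + 950)·sin(x) + (-4·π^4 - 59/2 + 19·π^2)·sin(2·x) + (-142·π^2/27 + 338/81 + 8·π^4/3)·sin(3·x) + (-2·π^4 - 5/4 + 2·π^2)·sin(4·x) + (-22·π^2/25 + 382/625 + 8·π^4/5)·sin(5·x)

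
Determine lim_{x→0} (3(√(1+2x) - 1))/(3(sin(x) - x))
Both numerator and denominator → 0 as x → 0; this is a 0/0 indeterminate form.
Expand each to leading order near x = 0: numerator ~ 3·x, denominator ~ -x^3/2.
The limit of the ratio is -∞.

Final answer: -∞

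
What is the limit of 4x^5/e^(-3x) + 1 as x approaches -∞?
The quotient is an ∞/∞ indeterminate form as x → -∞.
Compare growth rates of the dominant terms (exponentials ≫ polynomials ≫ logarithms), or apply L'Hôpital's rule; the quotient → 0.
Adding the constant: 0 + 1 = 1. Limit = 1.

Final answer: 1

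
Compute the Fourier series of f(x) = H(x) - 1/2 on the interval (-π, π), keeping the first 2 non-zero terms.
2·sin(x)/π + 2·sin(3·x)/(3·π)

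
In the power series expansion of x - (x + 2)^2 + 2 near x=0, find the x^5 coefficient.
Expand to order 5: x - (x + 2)^2 + 2 = -x^2 - 3·x - 2 + O(x^6).
The coefficient of x^5 is 0.

Final answer: 0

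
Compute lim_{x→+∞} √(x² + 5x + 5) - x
This is an ∞ − ∞ indeterminate form.
Multiply and divide by the conjugate √(x²+5x + 5) + x; the x² terms cancel, leaving (5x + 5)/(√(x²+5x + 5)+x) → 5/2.
Limit = 5/2.

Final answer: 5/2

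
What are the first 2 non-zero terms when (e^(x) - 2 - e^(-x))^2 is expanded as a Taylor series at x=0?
4 - 8·x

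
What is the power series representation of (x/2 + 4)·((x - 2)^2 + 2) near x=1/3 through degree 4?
1075/54 - 23·(x - 1/3)/2 + 5·(x - 1/3)^2/2 + (x - 1/3)^3/2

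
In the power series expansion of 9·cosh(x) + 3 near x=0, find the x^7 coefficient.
Expand to order 7: 9·cosh(x) + 3 = x^6/80 + 3·x^4/8 + 9·x^2/2 + 12 + O(x^8).
The coefficient of x^7 is 0.

Final answer: 0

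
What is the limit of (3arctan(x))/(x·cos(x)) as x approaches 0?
Both numerator and denominator → 0 as x → 0; this is a 0/0 indeterminate form.
Expand each to leading order near x = 0: numerator ~ 3·x, denominator ~ x.
The limit of the ratio is 3.

Final answer: 3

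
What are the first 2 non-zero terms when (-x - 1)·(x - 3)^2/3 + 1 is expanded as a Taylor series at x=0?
-x - 2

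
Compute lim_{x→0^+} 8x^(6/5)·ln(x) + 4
The product is a 0·∞ indeterminate form at x → 0⁺.
Rewrite the product as 8·ln(x) / x^(-6/5) and apply L'Hôpital, or use the standard hierarchy x^(-6/5) ≫ |ln x| as x → 0⁺.
The indeterminate product → 0, so the limit = 4.

Final answer: 4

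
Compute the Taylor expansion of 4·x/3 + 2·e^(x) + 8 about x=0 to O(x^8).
x^7/2520 + x^6/360 + x^5/60 + x^4/12 + x^3/3 + x^2 + 10·x/3 + 10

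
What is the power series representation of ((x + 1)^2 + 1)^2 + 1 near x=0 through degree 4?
x^4 + 4·x^3 + 8·x^2 + 8·x + 5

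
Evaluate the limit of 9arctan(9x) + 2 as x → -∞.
Evaluate the dominant behaviour as x → -∞; each term tends to a finite value or vanishes.
Limit = 2 - 9·π/2.

Final answer: 2 - 9·π/2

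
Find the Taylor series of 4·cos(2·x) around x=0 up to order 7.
-16·x^6/45 + 8·x^4/3 - 8·x^2 + 4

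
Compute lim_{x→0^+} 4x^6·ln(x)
This is a 0·∞ indeterminate form at x → 0⁺.
Rewrite the product as 4·ln(x) / x^(-6) and apply L'Hôpital, or use the standard hierarchy x^(-6) ≫ |ln x| as x → 0⁺.
The indeterminate product → 0, so the limit = 0.

Final answer: 0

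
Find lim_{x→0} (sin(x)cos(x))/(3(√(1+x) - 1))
Both numerator and denominator → 0 as x → 0; this is a 0/0 indeterminate form.
Expand each to leading order near x = 0: numerator ~ x, denominator ~ 3·x/2.
The limit of the ratio is 2/3.

Final answer: 2/3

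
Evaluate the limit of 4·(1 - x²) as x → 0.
Direct substitution at x = 0 gives 4.

Final answer: 4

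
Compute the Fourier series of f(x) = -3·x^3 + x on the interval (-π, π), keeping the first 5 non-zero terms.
(38 - 6·π^2)·sin(x) + (-11/2 + 3·π^2)·sin(2·x) + (2 - 2·π^2)·sin(3·x) + (-17/16 + 3·π^2/2)·sin(4·x) + (86/125 - 6·π^2/5)·sin(5·x)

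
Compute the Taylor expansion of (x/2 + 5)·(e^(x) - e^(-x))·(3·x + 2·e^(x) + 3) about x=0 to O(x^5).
27·x^4/2 + 70·x^3/3 + 55·x^2 + 50·x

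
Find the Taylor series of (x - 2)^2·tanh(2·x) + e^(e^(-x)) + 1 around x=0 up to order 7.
x^7·(-1472/63 - 877·e/5040) + x^6·(-256/15 + 203·e/720) + x^5·(72/5 - 13·e/30) + x^4·(5·e/8 + 32/3) + x^3·(-26/3 - 5·e/6) + x^2·(-8 + e) + x·(8 - e) + 1 + e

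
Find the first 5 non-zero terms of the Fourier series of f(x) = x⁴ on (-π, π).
(48 - 8·π^2)·cos(x) + (-3 + 2·π^2)·cos(2·x) + (16/27 - 8·π^2/9)·cos(3·x) + (-3/16 + π^2/2)·cos(4·x) + π^4/5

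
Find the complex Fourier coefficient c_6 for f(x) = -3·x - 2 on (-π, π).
Compute the real Fourier coefficients first: a_6 = 0, b_6 = 1.
Then c_6 = (a_6 − i·b_6)/2 = -i/2.

Final answer: -i/2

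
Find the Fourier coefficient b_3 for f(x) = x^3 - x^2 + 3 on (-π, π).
b_3 = (1/π) ∫_{-π}^{π} f(x)·sin(3x) dx.
Evaluate the integral (use parity and integration by parts as needed): b_3 = -4/9 + 2·π^2/3.

Final answer: -4/9 + 2·π^2/3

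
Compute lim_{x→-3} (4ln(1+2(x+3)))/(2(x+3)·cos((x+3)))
Both numerator and denominator → 0 as x → -3; this is a 0/0 indeterminate form.
Expand each to leading order near x = -3: numerator ~ 8·(x + 3), denominator ~ 2·(x + 3).
The limit of the ratio is 4.

Final answer: 4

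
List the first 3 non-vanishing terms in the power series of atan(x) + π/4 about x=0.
-x^3/3 + x + π/4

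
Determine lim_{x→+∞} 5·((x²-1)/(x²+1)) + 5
Evaluate the dominant behaviour as x → +∞; each term tends to a finite value or vanishes.
Limit = 10.

Final answer: 10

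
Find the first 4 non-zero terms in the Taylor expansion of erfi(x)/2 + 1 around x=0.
x^5/(10·√(π)) + x^3/(3·√(π)) + x/√(π) + 1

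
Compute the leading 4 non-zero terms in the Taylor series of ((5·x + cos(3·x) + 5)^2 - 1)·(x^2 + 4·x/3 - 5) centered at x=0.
739·x^3/3 + 260·x^2 - 760·x/3 - 175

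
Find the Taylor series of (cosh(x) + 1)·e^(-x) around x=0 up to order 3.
-5·x^3/6 + 3·x^2/2 - 2·x + 2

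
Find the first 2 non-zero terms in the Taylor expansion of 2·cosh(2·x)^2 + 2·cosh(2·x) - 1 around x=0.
12·x^2 + 3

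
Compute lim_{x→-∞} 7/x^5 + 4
Evaluate the dominant behaviour as x → -∞; each term tends to a finite value or vanishes.
Limit = 4.

Final answer: 4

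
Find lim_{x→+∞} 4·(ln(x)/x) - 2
Evaluate the dominant behaviour as x → +∞; each term tends to a finite value or vanishes.
Limit = -2.

Final answer: -2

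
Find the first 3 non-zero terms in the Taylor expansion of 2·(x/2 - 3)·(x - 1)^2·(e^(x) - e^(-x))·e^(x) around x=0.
2·x^3 + 14·x^2 - 12·x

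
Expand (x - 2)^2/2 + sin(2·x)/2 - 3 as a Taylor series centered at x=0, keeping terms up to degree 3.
-2·x^3/3 + x^2/2 - x - 1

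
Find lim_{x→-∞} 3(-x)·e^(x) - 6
The product is a 0·∞ indeterminate form at x → -∞.
Rewrite the product as 3(-x) / e^(-x) (an ∞/∞ form) and apply L'Hôpital, or use the standard hierarchy e^(|x|) ≫ |(-x)| as x → -∞.
The indeterminate product → 0, so the limit = -6.

Final answer: -6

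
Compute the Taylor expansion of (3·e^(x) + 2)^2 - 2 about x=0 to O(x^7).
49·x^6/60 + 5·x^5/2 + 13·x^4/2 + 14·x^3 + 24·x^2 + 30·x + 23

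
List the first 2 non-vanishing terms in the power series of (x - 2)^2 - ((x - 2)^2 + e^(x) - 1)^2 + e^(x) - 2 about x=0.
21·x - 13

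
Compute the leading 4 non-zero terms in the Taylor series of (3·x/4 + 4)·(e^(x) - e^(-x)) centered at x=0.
x^4/4 + 4·x^3/3 + 3·x^2/2 + 8·x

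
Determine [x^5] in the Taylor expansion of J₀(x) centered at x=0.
Expand to order 5: J₀(x) = x^4/64 - x^2/4 + 1 + O(x^6).
The coefficient of x^5 is 0.

Final answer: 0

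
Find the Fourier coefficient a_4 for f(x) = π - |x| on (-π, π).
a_4 = (1/π) ∫_{-π}^{π} f(x)·cos(4x) dx.
Evaluate the integral (use parity and integration by parts as needed): a_4 = 0.

Final answer: 0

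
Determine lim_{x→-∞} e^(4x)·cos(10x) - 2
Evaluate the dominant behaviour as x → -∞; each term tends to a finite value or vanishes.
Limit = -2.

Final answer: -2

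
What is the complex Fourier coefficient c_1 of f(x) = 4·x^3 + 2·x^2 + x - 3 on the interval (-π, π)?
Compute the real Fourier coefficients first: a_1 = -8, b_1 = -46 + 8·π^2.
Then c_1 = (a_1 − i·b_1)/2 = -4 - 4·i·π^2 + 23·i.

Final answer: -4 - 4·i·π^2 + 23·i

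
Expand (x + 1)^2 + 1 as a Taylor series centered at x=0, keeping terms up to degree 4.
x^2 + 2·x + 2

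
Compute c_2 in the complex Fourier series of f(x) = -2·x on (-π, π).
Compute the real Fourier coefficients first: a_2 = 0, b_2 = 2.
Then c_2 = (a_2 − i·b_2)/2 = -i.

Final answer: -i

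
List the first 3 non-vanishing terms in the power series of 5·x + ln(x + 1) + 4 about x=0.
-x^2/2 + 6·x + 4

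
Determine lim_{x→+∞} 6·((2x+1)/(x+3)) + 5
Evaluate the dominant behaviour as x → +∞; each term tends to a finite value or vanishes.
Limit = 17.

Final answer: 17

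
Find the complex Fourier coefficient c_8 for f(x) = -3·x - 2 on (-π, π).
Compute the real Fourier coefficients first: a_8 = 0, b_8 = 3/4.
Then c_8 = (a_8 − i·b_8)/2 = -3·i/8.

Final answer: -3·i/8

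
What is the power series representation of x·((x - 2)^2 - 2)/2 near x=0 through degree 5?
x^3/2 - 2·x^2 + x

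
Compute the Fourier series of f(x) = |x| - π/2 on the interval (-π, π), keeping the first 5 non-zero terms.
-4·cos(x)/π - 4·cos(3·x)/(9·π) - 4·cos(5·x)/(25·π) - 4·cos(7·x)/(49·π) - 4·cos(9·x)/(81·π)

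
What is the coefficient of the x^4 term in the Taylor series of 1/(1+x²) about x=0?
Expand to order 4: 1/(1+x²) = x^4 - x^2 + 1 + O(x^5).
The coefficient of x^4 is 1.

Final answer: 1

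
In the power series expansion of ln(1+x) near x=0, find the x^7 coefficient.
Expand to order 7: ln(1+x) = x^7/7 - x^6/6 + x^5/5 - x^4/4 + x^3/3 - x^2/2 + x + O(x^8).
The coefficient of x^7 is 1/7.

Final answer: 1/7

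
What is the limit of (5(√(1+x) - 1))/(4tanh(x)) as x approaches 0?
Both numerator and denominator → 0 as x → 0; this is a 0/0 indeterminate form.
Expand each to leading order near x = 0: numerator ~ 5·x/2, denominator ~ 4·x.
The limit of the ratio is 5/8.

Final answer: 5/8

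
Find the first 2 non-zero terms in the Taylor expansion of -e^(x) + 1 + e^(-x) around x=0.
1 - 2·x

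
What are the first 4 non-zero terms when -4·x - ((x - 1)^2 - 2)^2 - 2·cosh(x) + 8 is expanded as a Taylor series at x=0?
4·x^3 - 3·x^2 - 8·x + 5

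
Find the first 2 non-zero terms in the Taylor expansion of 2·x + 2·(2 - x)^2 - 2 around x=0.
6 - 6·x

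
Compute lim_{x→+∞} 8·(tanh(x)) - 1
Evaluate the dominant behaviour as x → +∞; each term tends to a finite value or vanishes.
Limit = 7.

Final answer: 7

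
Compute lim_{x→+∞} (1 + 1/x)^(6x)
As x → +∞: write (1 + 1/x)^(6x) = ((1 + 1/x)^x)^6 → (e^1)^6 = e^6.
Limit = e^(6).

Final answer: e^(6)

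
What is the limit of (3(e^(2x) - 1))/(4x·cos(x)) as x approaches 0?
Both numerator and denominator → 0 as x → 0; this is a 0/0 indeterminate form.
Expand each to leading order near x = 0: numerator ~ 6·x, denominator ~ 4·x.
The limit of the ratio is 3/2.

Final answer: 3/2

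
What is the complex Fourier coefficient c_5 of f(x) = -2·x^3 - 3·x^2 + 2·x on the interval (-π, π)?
Compute the real Fourier coefficients first: a_5 = 12/25, b_5 = 124/125 - 4·π^2/5.
Then c_5 = (a_5 − i·b_5)/2 = 6/25 - 62·i/125 + 2·i·π^2/5.

Final answer: 6/25 - 62·i/125 + 2·i·π^2/5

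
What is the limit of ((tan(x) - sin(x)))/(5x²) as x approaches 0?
Both numerator and denominator → 0 as x → 0; this is a 0/0 indeterminate form.
Expand each to leading order near x = 0: numerator ~ x^3/2, denominator ~ 5·x^2.
The limit of the ratio is 0.

Final answer: 0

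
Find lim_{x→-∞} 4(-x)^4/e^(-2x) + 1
The quotient is an ∞/∞ indeterminate form as x → -∞.
Compare growth rates of the dominant terms (exponentials ≫ polynomials ≫ logarithms), or apply L'Hôpital's rule; the quotient → 0.
Adding the constant: 0 + 1 = 1. Limit = 1.

Final answer: 1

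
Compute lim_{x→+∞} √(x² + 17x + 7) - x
This is an ∞ − ∞ indeterminate form.
Multiply and divide by the conjugate √(x²+17x + 7) + x; the x² terms cancel, leaving (17x + 7)/(√(x²+17x + 7)+x) → 17/2.
Limit = 17/2.

Final answer: 17/2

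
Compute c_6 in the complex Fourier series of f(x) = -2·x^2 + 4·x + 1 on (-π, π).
Compute the real Fourier coefficients first: a_6 = -2/9, b_6 = -4/3.
Then c_6 = (a_6 − i·b_6)/2 = -1/9 + 2·i/3.

Final answer: -1/9 + 2·i/3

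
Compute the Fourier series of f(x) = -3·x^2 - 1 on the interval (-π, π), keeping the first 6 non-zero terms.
12·cos(x) - 3·cos(2·x) + 4·cos(3·x)/3 - 3·cos(4·x)/4 + 12·cos(5·x)/25 - π^2 - 1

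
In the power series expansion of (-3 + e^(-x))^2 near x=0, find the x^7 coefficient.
Expand to order 7: (-3 + e^(-x))^2 = -61·x^7/2520 + 29·x^6/360 - 13·x^5/60 + 5·x^4/12 - x^3/3 - x^2 + 4·x + 4 + O(x^8).
The coefficient of x^7 is -61/2520.

Final answer: -61/2520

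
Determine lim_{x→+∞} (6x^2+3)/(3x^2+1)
This is an ∞/∞ indeterminate form as x → +∞.
Divide numerator and denominator by x^2 and let the lower-order terms vanish; the leading terms give 6/3 = 2.
Limit = 2.

Final answer: 2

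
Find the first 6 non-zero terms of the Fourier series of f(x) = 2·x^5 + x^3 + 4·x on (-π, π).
(-78·π^2 + 4·π^4 + 476)·sin(x) + (-2·π^4 - 35/2 + 9·π^2)·sin(2·x) + (-62·π^2/27 + 340/81 + 4·π^4/3)·sin(3·x) + (-π^4 - 73/32 + 3·π^2/4)·sin(4·x) + (-6·π^2/25 + 1036/625 + 4·π^4/5)·sin(5·x) + (-2·π^4/3 - 217/162 + π^2/27)·sin(6·x)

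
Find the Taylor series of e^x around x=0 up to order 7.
x^7/5040 + x^6/720 + x^5/120 + x^4/24 + x^3/6 + x^2/2 + x + 1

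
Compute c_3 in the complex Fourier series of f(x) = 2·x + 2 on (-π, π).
Compute the real Fourier coefficients first: a_3 = 0, b_3 = 4/3.
Then c_3 = (a_3 − i·b_3)/2 = -2·i/3.

Final answer: -2·i/3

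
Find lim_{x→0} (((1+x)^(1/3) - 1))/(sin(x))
Both numerator and denominator → 0 as x → 0; this is a 0/0 indeterminate form.
Expand each to leading order near x = 0: numerator ~ x/3, denominator ~ x.
The limit of the ratio is 1/3.

Final answer: 1/3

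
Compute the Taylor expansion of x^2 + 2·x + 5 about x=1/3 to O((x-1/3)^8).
52/9 + 8·(x - 1/3)/3 + (x - 1/3)^2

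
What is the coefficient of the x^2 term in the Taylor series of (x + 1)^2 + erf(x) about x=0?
Expand to order 2: (x + 1)^2 + erf(x) = x^2 + x·(2/√(π) + 2) + 1 + O(x^3).
The coefficient of x^2 is 1.

Final answer: 1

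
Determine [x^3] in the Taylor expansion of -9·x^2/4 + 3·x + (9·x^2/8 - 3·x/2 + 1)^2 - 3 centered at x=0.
Expand to order 3: -9·x^2/4 + 3·x + (9·x^2/8 - 3·x/2 + 1)^2 - 3 = -27·x^3/8 + 9·x^2/4 - 2 + O(x^4).
The coefficient of x^3 is -27/8.

Final answer: -27/8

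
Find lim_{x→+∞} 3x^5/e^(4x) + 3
The quotient is an ∞/∞ indeterminate form as x → +∞.
The exponential denominator e^(4x) dominates the polynomial numerator (e^x ≫ x^5 as x → ∞), so the quotient → 0.
Adding the constant: 0 + 3 = 3. Limit = 3.

Final answer: 3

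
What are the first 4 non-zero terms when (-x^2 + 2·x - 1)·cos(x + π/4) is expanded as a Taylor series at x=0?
-√(2)·x^3/12 - 5·√(2)·x^2/4 + 3·√(2)·x/2 - √(2)/2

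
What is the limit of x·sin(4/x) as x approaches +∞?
As x → +∞: let u = 4/x → 0⁺; then x·sin(4/x) = 4·sin(u)/u → 4·1 = 4.
Limit = 4.

Final answer: 4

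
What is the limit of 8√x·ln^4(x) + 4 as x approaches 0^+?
The product is a 0·∞ indeterminate form at x → 0⁺.
Rewrite the product as 8·ln^4(x) / x^(-1/2) and apply L'Hôpital, or use the standard hierarchy x^(-1/2) ≫ |ln x|^4 as x → 0⁺.
The indeterminate product → 0, so the limit = 4.

Final answer: 4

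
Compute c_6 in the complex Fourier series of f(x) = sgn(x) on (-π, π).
Compute the real Fourier coefficients first: a_6 = 0, b_6 = 0.
Then c_6 = (a_6 − i·b_6)/2 = 0.

Final answer: 0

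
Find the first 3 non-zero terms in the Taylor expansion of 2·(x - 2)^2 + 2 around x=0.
2·x^2 - 8·x + 10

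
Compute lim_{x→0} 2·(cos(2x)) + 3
Direct substitution at x = 0 gives 5.

Final answer: 5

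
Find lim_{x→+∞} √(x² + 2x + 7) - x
This is an ∞ − ∞ indeterminate form.
Multiply and divide by the conjugate √(x²+2x + 7) + x; the x² terms cancel, leaving (2x + 7)/(√(x²+2x + 7)+x) → 2/2 = 1.
Limit = 1.

Final answer: 1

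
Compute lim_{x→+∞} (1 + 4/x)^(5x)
As x → +∞: write (1 + 4/x)^(5x) = ((1 + 4/x)^x)^5 → (e^4)^5 = e^20.
Limit = e^(20).

Final answer: e^(20)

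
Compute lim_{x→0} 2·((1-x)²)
Direct substitution at x = 0 gives 2.

Final answer: 2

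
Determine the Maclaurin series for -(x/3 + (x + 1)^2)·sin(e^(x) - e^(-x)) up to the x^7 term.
119·x^7/360 + 161·x^6/180 + 83·x^5/60 + 7·x^4/3 - x^3 - 14·x^2/3 - 2·x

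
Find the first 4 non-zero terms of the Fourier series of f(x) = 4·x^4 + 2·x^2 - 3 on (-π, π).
(184 - 32·π^2)·cos(x) + (-10 + 8·π^2)·cos(2·x) + (40/27 - 32·π^2/9)·cos(3·x) - 3 + 2·π^2/3 + 4·π^4/5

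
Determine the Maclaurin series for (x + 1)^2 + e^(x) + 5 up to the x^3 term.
x^3/6 + 3·x^2/2 + 3·x + 7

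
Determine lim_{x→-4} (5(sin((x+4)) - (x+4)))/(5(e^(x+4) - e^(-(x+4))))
Both numerator and denominator → 0 as x → -4; this is a 0/0 indeterminate form.
Expand each to leading order near x = -4: numerator ~ -5·(x + 4)^3/6, denominator ~ 10·(x + 4).
The limit of the ratio is 0.

Final answer: 0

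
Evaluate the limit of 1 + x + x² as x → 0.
Direct substitution at x = 0 gives 1.

Final answer: 1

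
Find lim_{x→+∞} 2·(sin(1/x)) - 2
Evaluate the dominant behaviour as x → +∞; each term tends to a finite value or vanishes.
Limit = -2.

Final answer: -2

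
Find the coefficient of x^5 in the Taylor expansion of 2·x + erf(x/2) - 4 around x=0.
Expand to order 5: 2·x + erf(x/2) - 4 = x^5/(160·√(π)) - x^3/(12·√(π)) + x·(1/√(π) + 2) - 4 + O(x^6).
The coefficient of x^5 is 1/(160·√(π)).

Final answer: 1/(160·√(π))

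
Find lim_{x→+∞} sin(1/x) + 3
Evaluate the dominant behaviour as x → +∞; each term tends to a finite value or vanishes.
Limit = 3.

Final answer: 3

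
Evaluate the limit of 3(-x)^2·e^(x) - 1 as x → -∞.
The product is a 0·∞ indeterminate form at x → -∞.
Rewrite the product as 3(-x)^2 / e^(-x) (an ∞/∞ form) and apply L'Hôpital, or use the standard hierarchy e^(|x|) ≫ |(-x)^2| as x → -∞.
The indeterminate product → 0, so the limit = -1.

Final answer: -1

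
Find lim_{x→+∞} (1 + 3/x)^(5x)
As x → +∞: write (1 + 3/x)^(5x) = ((1 + 3/x)^x)^5 → (e^3)^5 = e^15.
Limit = e^(15).

Final answer: e^(15)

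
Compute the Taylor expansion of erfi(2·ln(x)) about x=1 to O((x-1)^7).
4·(x - 1)/√(π) - 2·(x - 1)^2/√(π) + 20·(x - 1)^3/(3·√(π)) - 9·(x - 1)^4/√(π) + 248·(x - 1)^5/(15·√(π)) - 80·(x - 1)^6/(3·√(π))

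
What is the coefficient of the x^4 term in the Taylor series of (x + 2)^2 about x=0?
Expand to order 4: (x + 2)^2 = x^2 + 4·x + 4 + O(x^5).
The coefficient of x^4 is 0.

Final answer: 0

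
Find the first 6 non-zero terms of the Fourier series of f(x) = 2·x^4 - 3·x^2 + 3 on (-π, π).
(108 - 16·π^2)·cos(x) + (-9 + 4·π^2)·cos(2·x) + (68/27 - 16·π^2/9)·cos(3·x) + (-9/8 + π^2)·cos(4·x) + (396/625 - 16·π^2/25)·cos(5·x) - π^2 + 3 + 2·π^4/5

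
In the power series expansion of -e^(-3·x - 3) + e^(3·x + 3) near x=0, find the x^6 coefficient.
Expand to order 6: -e^(-3·x - 3) + e^(3·x + 3) = x^6·(-81·e^(-3)/80 + 81·e^(3)/80) + x^5·(81·e^(-3)/40 + 81·e^(3)/40) + x^4·(-27·e^(-3)/8 + 27·e^(3)/8) + x^3·(9·e^(-3)/2 + 9·e^(3)/2) + x^2·(-9·e^(-3)/2 + 9·e^(3)/2) + x·(3·e^(-3) + 3·e^(3)) - e^(-3) + e^(3) + O(x^7).
The coefficient of x^6 is -81·e^(-3)/80 + 81·e^(3)/80.

Final answer: -81·e^(-3)/80 + 81·e^(3)/80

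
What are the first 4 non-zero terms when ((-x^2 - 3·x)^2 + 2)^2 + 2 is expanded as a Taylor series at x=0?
85·x^4 + 24·x^3 + 36·x^2 + 6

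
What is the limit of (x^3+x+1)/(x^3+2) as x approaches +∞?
This is an ∞/∞ indeterminate form as x → +∞.
Divide numerator and denominator by x^3 and let the lower-order terms vanish; the leading terms give 1/1 = 1.
Limit = 1.

Final answer: 1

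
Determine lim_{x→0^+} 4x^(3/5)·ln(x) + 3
The product is a 0·∞ indeterminate form at x → 0⁺.
Rewrite the product as 4·ln(x) / x^(-3/5) and apply L'Hôpital, or use the standard hierarchy x^(-3/5) ≫ |ln x| as x → 0⁺.
The indeterminate product → 0, so the limit = 3.

Final answer: 3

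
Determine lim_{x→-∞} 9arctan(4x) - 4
Evaluate the dominant behaviour as x → -∞; each term tends to a finite value or vanishes.
Limit = -9·π/2 - 4.

Final answer: -9·π/2 - 4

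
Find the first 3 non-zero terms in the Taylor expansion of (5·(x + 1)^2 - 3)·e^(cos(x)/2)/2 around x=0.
9·x^2·e^(1/2)/4 + 5·x·e^(1/2) + e^(1/2)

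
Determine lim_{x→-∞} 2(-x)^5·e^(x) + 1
The product is a 0·∞ indeterminate form at x → -∞.
Rewrite the product as 2(-x)^5 / e^(-x) (an ∞/∞ form) and apply L'Hôpital, or use the standard hierarchy e^(|x|) ≫ |(-x)^5| as x → -∞.
The indeterminate product → 0, so the limit = 1.

Final answer: 1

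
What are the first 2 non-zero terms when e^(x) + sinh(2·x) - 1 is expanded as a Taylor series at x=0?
x^2/2 + 3·x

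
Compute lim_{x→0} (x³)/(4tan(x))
Both numerator and denominator → 0 as x → 0; this is a 0/0 indeterminate form.
Expand each to leading order near x = 0: numerator ~ x^3, denominator ~ 4·x.
The limit of the ratio is 0.

Final answer: 0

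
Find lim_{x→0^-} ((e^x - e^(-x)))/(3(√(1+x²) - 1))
Both numerator and denominator → 0 as x → 0^-; this is a 0/0 indeterminate form.
Expand each to leading order near x = 0: numerator ~ 2·x, denominator ~ 3·x^2/2.
The limit of the ratio is -∞.

Final answer: -∞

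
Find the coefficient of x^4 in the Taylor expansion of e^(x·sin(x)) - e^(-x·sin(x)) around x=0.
Expand to order 4: e^(x·sin(x)) - e^(-x·sin(x)) = -x^4/3 + 2·x^2 + O(x^5).
The coefficient of x^4 is -1/3.

Final answer: -1/3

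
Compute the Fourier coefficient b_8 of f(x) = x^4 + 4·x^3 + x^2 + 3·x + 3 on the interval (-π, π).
b_8 = (1/π) ∫_{-π}^{π} f(x)·sin(8x) dx.
Evaluate the integral (use parity and integration by parts as needed): b_8 = -π^2 - 21/32.

Final answer: -π^2 - 21/32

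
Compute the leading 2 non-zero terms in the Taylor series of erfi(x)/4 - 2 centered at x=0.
x/(2·√(π)) - 2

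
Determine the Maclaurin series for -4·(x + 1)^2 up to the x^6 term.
-4·x^2 - 8·x - 4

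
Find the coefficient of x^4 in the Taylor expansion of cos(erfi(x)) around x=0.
Expand to order 4: cos(erfi(x)) = x^4·(-4/(3·π) + 2/(3·π^2)) - 2·x^2/π + 1 + O(x^5).
The coefficient of x^4 is -4/(3·π) + 2/(3·π^2).

Final answer: -4/(3·π) + 2/(3·π^2)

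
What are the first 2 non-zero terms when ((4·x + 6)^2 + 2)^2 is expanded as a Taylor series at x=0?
3648·x + 1444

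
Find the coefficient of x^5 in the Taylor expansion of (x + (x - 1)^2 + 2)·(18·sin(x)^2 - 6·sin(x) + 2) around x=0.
Expand to order 5: (x + (x - 1)^2 + 2)·(18·sin(x)^2 - 6·sin(x) + 2) = 137·x^5/20 - x^4 - 21·x^3 + 62·x^2 - 20·x + 6 + O(x^6).
The coefficient of x^5 is 137/20.

Final answer: 137/20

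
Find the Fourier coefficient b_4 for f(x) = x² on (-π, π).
b_4 = (1/π) ∫_{-π}^{π} f(x)·sin(4x) dx.
Evaluate the integral (use parity and integration by parts as needed): b_4 = 0.

Final answer: 0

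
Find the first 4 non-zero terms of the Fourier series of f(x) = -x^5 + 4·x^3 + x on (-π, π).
(-286 - 2·π^4 + 48·π^2)·sin(x) + (-9·π^2 + 25/2 + π^4)·sin(2·x) + (-2·π^4/3 - 170/81 + 112·π^2/27)·sin(3·x) + (-21·π^2/8 + 31/64 + π^4/2)·sin(4·x)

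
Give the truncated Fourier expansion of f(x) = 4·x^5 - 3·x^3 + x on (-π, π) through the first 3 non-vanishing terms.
(-166·π^2 + 8·π^4 + 998)·sin(x) + (-4·π^4 - 71/2 + 23·π^2)·sin(2·x) + (-214·π^2/27 + 482/81 + 8·π^4/3)·sin(3·x)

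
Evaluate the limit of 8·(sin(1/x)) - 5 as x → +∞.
Evaluate the dominant behaviour as x → +∞; each term tends to a finite value or vanishes.
Limit = -5.

Final answer: -5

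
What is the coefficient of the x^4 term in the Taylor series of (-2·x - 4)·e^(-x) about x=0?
Expand to order 4: (-2·x - 4)·e^(-x) = x^4/6 - x^3/3 + 2·x - 4 + O(x^5).
The coefficient of x^4 is 1/6.

Final answer: 1/6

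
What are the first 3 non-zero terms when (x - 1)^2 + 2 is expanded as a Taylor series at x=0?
x^2 - 2·x + 3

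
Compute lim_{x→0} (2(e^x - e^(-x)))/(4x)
Both numerator and denominator → 0 as x → 0; this is a 0/0 indeterminate form.
Expand each to leading order near x = 0: numerator ~ 4·x, denominator ~ 4·x.
The limit of the ratio is 1.

Final answer: 1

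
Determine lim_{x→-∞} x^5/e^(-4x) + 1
The quotient is an ∞/∞ indeterminate form as x → -∞.
Compare growth rates of the dominant terms (exponentials ≫ polynomials ≫ logarithms), or apply L'Hôpital's rule; the quotient → 0.
Adding the constant: 0 + 1 = 1. Limit = 1.

Final answer: 1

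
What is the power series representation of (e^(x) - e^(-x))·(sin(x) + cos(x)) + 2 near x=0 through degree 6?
-x^6/45 - x^5/15 - 2·x^3/3 + 2·x^2 + 2·x + 2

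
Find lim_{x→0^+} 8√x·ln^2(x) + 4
The product is a 0·∞ indeterminate form at x → 0⁺.
Rewrite the product as 8·ln^2(x) / x^(-1/2) and apply L'Hôpital, or use the standard hierarchy x^(-1/2) ≫ |ln x|^2 as x → 0⁺.
The indeterminate product → 0, so the limit = 4.

Final answer: 4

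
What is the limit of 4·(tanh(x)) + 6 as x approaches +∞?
Evaluate the dominant behaviour as x → +∞; each term tends to a finite value or vanishes.
Limit = 10.

Final answer: 10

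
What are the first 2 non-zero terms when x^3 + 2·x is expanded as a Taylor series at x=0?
x^3 + 2·x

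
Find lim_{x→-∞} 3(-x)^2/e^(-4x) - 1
The quotient is an ∞/∞ indeterminate form as x → -∞.
Compare growth rates of the dominant terms (exponentials ≫ polynomials ≫ logarithms), or apply L'Hôpital's rule; the quotient → 0.
Adding the constant: 0 - 1 = -1. Limit = -1.

Final answer: -1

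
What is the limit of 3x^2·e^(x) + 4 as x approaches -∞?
The product is a 0·∞ indeterminate form at x → -∞.
Rewrite the product as 3x^2 / e^(-x) (an ∞/∞ form) and apply L'Hôpital, or use the standard hierarchy e^(|x|) ≫ |x^2| as x → -∞.
The indeterminate product → 0, so the limit = 4.

Final answer: 4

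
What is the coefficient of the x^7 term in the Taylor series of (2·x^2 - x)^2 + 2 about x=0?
Expand to order 7: (2·x^2 - x)^2 + 2 = 4·x^4 - 4·x^3 + x^2 + 2 + O(x^8).
The coefficient of x^7 is 0.

Final answer: 0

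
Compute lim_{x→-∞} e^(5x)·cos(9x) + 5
Evaluate the dominant behaviour as x → -∞; each term tends to a finite value or vanishes.
Limit = 5.

Final answer: 5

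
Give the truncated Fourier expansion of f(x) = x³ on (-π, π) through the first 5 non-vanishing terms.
(-12 + 2·π^2)·sin(x) + (3/2 - π^2)·sin(2·x) + (-4/9 + 2·π^2/3)·sin(3·x) + (3/16 - π^2/2)·sin(4·x) + (-12/125 + 2·π^2/5)·sin(5·x)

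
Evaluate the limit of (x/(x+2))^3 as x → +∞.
As x → +∞: x/(x+2) = 1/(1 + 2/x) → 1, and the 3rd power of a limit-1 base also → 1.
Limit = 1.

Final answer: 1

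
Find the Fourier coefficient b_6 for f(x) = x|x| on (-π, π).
b_6 = (1/π) ∫_{-π}^{π} f(x)·sin(6x) dx.
Evaluate the integral (use parity and integration by parts as needed): b_6 = -π/3.

Final answer: -π/3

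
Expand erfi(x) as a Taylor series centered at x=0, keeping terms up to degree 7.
x^7/(21·√(π)) + x^5/(5·√(π)) + 2·x^3/(3·√(π)) + 2·x/√(π)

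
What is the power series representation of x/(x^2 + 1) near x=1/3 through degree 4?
3/10 + 18·(x - 1/3)/25 - 351·(x - 1/3)^2/500 - 567·(x - 1/3)^3/2500 + 19197·(x - 1/3)^4/25000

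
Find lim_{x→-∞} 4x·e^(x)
This is a 0·∞ indeterminate form at x → -∞.
Rewrite the product as 4x / e^(-x) (an ∞/∞ form) and apply L'Hôpital, or use the standard hierarchy e^(|x|) ≫ |x| as x → -∞.
The indeterminate product → 0, so the limit = 0.

Final answer: 0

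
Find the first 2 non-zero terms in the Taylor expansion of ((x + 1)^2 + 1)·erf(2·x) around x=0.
8·x^2/√(π) + 8·x/√(π)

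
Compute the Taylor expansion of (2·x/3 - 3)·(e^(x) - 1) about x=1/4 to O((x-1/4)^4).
-17·e^(1/4)/6 + 17/6 + (-13·e^(1/4)/6 - 2/3)·(x - 1/4) - 3·e^(1/4)·(x - 1/4)^2/4 - 5·e^(1/4)·(x - 1/4)^3/36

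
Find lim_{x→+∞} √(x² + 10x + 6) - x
This is an ∞ − ∞ indeterminate form.
Multiply and divide by the conjugate √(x²+10x + 6) + x; the x² terms cancel, leaving (10x + 6)/(√(x²+10x + 6)+x) → 10/2 = 5.
Limit = 5.

Final answer: 5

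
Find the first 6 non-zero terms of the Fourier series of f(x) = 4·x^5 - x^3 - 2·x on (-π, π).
(-162·π^2 + 8·π^4 + 968)·sin(x) + (-4·π^4 - 59/2 + 21·π^2)·sin(2·x) + (-178·π^2/27 + 248/81 + 8·π^4/3)·sin(3·x) + (-2·π^4 - 1/8 + 3·π^2)·sin(4·x) + (-42·π^2/25 - 248/625 + 8·π^4/5)·sin(5·x) + (-4·π^4/3 + 79/162 + 29·π^2/27)·sin(6·x)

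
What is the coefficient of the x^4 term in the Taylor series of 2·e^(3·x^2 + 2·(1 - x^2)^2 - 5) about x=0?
Expand to order 4: 2·e^(3·x^2 + 2·(1 - x^2)^2 - 5) = 5·x^4·e^(-3) - 2·x^2·e^(-3) + 2·e^(-3) + O(x^5).
The coefficient of x^4 is 5·e^(-3).

Final answer: 5·e^(-3)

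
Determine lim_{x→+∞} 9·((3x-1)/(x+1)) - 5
Evaluate the dominant behaviour as x → +∞; each term tends to a finite value or vanishes.
Limit = 22.

Final answer: 22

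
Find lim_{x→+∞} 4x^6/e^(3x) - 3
The quotient is an ∞/∞ indeterminate form as x → +∞.
The exponential denominator e^(3x) dominates the polynomial numerator (e^x ≫ x^6 as x → ∞), so the quotient → 0.
Adding the constant: 0 - 3 = -3. Limit = -3.

Final answer: -3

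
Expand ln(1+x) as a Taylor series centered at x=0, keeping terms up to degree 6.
-x^6/6 + x^5/5 - x^4/4 + x^3/3 - x^2/2 + x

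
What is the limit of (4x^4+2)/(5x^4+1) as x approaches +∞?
This is an ∞/∞ indeterminate form as x → +∞.
Divide numerator and denominator by x^4 and let the lower-order terms vanish; the leading terms give 4/5.
Limit = 4/5.

Final answer: 4/5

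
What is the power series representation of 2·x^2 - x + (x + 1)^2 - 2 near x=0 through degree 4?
3·x^2 + x - 1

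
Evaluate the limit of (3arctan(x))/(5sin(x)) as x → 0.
Both numerator and denominator → 0 as x → 0; this is a 0/0 indeterminate form.
Expand each to leading order near x = 0: numerator ~ 3·x, denominator ~ 5·x.
The limit of the ratio is 3/5.

Final answer: 3/5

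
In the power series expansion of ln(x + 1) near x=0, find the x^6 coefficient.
Expand to order 6: ln(x + 1) = -x^6/6 + x^5/5 - x^4/4 + x^3/3 - x^2/2 + x + O(x^7).
The coefficient of x^6 is -1/6.

Final answer: -1/6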